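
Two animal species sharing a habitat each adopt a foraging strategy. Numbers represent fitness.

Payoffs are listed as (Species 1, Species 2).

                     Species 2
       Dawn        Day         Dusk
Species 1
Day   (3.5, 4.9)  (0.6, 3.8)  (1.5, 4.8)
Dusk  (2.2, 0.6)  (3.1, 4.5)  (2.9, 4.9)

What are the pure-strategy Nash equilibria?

Species 1 against Dawn: payoffs 3.5, 2.2 → best response Day.
Species 1 against Day: payoffs 0.6, 3.1 → best response Dusk.
Species 1 against Dusk: payoffs 1.5, 2.9 → best response Dusk.
Species 2 against Day: payoffs 4.9, 3.8, 4.8 → best response Dawn.
Species 2 against Dusk: payoffs 0.6, 4.5, 4.9 → best response Dusk.
Mutual best responses: (Day, Dawn); (Dusk, Dusk).

The pure Nash equilibria are (Day, Dawn) and (Dusk, Dusk).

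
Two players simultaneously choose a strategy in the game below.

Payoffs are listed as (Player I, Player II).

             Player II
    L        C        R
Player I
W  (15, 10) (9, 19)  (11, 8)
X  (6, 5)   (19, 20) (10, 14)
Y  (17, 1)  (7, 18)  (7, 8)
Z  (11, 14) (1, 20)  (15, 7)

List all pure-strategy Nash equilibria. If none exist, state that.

Player I against L: payoffs 15, 6, 17, 11 → best response Y.
Player I against C: payoffs 9, 19, 7, 1 → best response X.
Player I against R: payoffs 11, 10, 7, 15 → best response Z.
Player II against W: payoffs 10, 19, 8 → best response C.
Player II against X: payoffs 5, 20, 14 → best response C.
Player II against Y: payoffs 1, 18, 8 → best response C.
Player II against Z: payoffs 14, 20, 7 → best response C.
Mutual best responses: (X, C).

(X, C)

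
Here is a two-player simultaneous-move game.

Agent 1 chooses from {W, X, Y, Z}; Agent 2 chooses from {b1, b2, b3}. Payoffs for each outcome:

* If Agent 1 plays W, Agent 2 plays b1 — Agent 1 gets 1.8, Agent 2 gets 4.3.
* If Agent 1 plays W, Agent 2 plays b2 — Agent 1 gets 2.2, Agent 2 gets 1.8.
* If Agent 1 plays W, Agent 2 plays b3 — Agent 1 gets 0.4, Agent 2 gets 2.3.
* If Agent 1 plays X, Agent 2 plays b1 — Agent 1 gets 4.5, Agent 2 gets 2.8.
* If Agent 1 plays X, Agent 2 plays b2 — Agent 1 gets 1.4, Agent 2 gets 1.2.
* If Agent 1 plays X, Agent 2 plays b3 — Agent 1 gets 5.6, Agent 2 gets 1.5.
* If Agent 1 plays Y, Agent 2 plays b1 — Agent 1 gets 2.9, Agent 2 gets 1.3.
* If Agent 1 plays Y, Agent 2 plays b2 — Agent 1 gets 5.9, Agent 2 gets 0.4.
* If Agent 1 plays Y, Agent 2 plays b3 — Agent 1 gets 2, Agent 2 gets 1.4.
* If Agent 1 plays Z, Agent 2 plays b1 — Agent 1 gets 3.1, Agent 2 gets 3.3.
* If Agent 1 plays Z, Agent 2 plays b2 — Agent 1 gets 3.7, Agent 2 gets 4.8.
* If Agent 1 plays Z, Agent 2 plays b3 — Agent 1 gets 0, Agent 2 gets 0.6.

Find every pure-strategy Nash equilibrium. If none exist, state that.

(W, b1): Agent 1 can switch to X (1.8 → 4.5). Not NE.
(W, b2): Agent 1 can switch to Y (2.2 → 5.9). Not NE.
(W, b3): Agent 1 can switch to X (0.4 → 5.6). Not NE.
(X, b1): Agent 1 gets 4.5, best alternative 3.1; Agent 2 gets 2.8, best alternative 1.5. No profitable deviation — NE.
(X, b2): Agent 1 can switch to W (1.4 → 2.2). Not NE.
(X, b3): Agent 2 can switch to b1 (1.5 → 2.8). Not NE.
(Y, b1): Agent 1 can switch to X (2.9 → 4.5). Not NE.
(Y, b2): Agent 2 can switch to b1 (0.4 → 1.3). Not NE.
(Y, b3): Agent 1 can switch to X (2 → 5.6). Not NE.
(Z, b1): Agent 1 can switch to X (3.1 → 4.5). Not NE.
(Z, b2): Agent 1 can switch to Y (3.7 → 5.9). Not NE.
(Z, b3): Agent 1 can switch to W (0 → 0.4). Not NE.

The unique pure-strategy Nash equilibrium is (X, b1).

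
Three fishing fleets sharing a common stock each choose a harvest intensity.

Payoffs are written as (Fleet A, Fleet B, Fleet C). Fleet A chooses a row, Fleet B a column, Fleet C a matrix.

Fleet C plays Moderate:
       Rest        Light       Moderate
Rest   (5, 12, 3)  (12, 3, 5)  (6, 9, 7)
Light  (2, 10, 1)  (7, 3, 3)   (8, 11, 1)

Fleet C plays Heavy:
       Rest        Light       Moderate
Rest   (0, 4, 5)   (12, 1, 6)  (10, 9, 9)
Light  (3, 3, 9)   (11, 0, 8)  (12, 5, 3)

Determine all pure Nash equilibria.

Fleet A against (Rest, Moderate): payoffs 5, 2 → best response Rest.
Fleet A against (Rest, Heavy): payoffs 0, 3 → best response Light.
Fleet A against (Light, Moderate): payoffs 12, 7 → best response Rest.
Fleet A against (Light, Heavy): payoffs 12, 11 → best response Rest.
Fleet A against (Moderate, Moderate): payoffs 6, 8 → best response Light.
Fleet A against (Moderate, Heavy): payoffs 10, 12 → best response Light.
Fleet B against (Rest, Moderate): payoffs 12, 3, 9 → best response Rest.
Fleet B against (Rest, Heavy): payoffs 4, 1, 9 → best response Moderate.
Fleet B against (Light, Moderate): payoffs 10, 3, 11 → best response Moderate.
Fleet B against (Light, Heavy): payoffs 3, 0, 5 → best response Moderate.
Fleet C against (Rest, Rest): payoffs 3, 5 → best response Heavy.
Fleet C against (Rest, Light): payoffs 5, 6 → best response Heavy.
Fleet C against (Rest, Moderate): payoffs 7, 9 → best response Heavy.
Fleet C against (Light, Rest): payoffs 1, 9 → best response Heavy.
Fleet C against (Light, Light): payoffs 3, 8 → best response Heavy.
Fleet C against (Light, Moderate): payoffs 1, 3 → best response Heavy.
Mutual best responses: (Light, Moderate, Heavy).

(Light, Moderate, Heavy)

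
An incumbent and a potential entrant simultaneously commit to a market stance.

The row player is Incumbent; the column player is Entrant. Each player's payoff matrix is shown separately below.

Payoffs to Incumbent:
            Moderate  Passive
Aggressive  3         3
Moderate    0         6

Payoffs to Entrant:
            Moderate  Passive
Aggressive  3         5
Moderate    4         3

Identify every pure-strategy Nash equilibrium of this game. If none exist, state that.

Incumbent against Moderate: payoffs 3, 0 → best response Aggressive.
Incumbent against Passive: payoffs 3, 6 → best response Moderate.
Entrant against Aggressive: payoffs 3, 5 → best response Passive.
Entrant against Moderate: payoffs 4, 3 → best response Moderate.
No profile is a mutual best response for all players.

There is no pure-strategy Nash equilibrium.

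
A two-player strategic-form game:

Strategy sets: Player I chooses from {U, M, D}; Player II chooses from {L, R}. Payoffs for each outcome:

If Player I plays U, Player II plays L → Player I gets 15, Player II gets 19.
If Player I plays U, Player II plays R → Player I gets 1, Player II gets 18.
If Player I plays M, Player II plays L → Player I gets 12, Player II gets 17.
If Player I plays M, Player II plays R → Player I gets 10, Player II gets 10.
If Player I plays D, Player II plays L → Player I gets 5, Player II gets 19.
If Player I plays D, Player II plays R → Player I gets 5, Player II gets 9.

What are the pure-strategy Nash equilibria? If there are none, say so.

The unique pure-strategy Nash equilibrium is (U, L).

Player I against L: payoffs 15, 12, 5 → best response U.
Player I against R: payoffs 1, 10, 5 → best response M.
Player II against U: payoffs 19, 18 → best response L.
Player II against M: payoffs 17, 10 → best response L.
Player II against D: payoffs 19, 9 → best response L.
Mutual best responses: (U, L).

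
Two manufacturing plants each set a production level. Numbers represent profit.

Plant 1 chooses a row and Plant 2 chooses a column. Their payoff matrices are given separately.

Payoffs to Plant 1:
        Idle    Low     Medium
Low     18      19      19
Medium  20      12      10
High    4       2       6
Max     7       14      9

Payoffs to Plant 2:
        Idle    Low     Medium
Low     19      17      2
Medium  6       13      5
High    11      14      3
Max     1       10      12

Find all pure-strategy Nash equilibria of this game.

No pure-strategy Nash equilibrium.

For each player, find the best response to each opponent profile; mutual best responses are the pure NE.
Plant 1 against Idle: payoffs 18, 20, 4, 7 → best response Medium.
Plant 1 against Low: payoffs 19, 12, 2, 14 → best response Low.
Plant 1 against Medium: payoffs 19, 10, 6, 9 → best response Low.
Plant 2 against Low: payoffs 19, 17, 2 → best response Idle.
Plant 2 against Medium: payoffs 6, 13, 5 → best response Low.
Plant 2 against High: payoffs 11, 14, 3 → best response Low.
Plant 2 against Max: payoffs 1, 10, 12 → best response Medium.
No profile is a mutual best response for all players.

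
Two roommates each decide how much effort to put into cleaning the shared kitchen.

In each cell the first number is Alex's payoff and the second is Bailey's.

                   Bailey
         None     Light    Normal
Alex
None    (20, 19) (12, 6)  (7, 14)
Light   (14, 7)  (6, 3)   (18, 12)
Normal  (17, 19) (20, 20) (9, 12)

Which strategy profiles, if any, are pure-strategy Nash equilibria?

Alex against None: payoffs 20, 14, 17 → best response None.
Alex against Light: payoffs 12, 6, 20 → best response Normal.
Alex against Normal: payoffs 7, 18, 9 → best response Light.
Bailey against None: payoffs 19, 6, 14 → best response None.
Bailey against Light: payoffs 7, 3, 12 → best response Normal.
Bailey against Normal: payoffs 19, 20, 12 → best response Light.
Mutual best responses: (None, None); (Light, Normal); (Normal, Light).

(None, None); (Light, Normal); (Normal, Light)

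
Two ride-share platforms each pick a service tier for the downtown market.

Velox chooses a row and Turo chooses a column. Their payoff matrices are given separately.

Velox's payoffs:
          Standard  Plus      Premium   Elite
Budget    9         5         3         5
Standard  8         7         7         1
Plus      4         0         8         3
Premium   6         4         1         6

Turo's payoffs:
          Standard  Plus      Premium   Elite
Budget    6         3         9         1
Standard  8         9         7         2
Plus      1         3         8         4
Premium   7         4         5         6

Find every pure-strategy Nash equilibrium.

The pure Nash equilibria are (Standard, Plus); (Plus, Premium).

Velox against Standard: payoffs 9, 8, 4, 6 → best response Budget.
Velox against Plus: payoffs 5, 7, 0, 4 → best response Standard.
Velox against Premium: payoffs 3, 7, 8, 1 → best response Plus.
Velox against Elite: payoffs 5, 1, 3, 6 → best response Premium.
Turo against Budget: payoffs 6, 3, 9, 1 → best response Premium.
Turo against Standard: payoffs 8, 9, 7, 2 → best response Plus.
Turo against Plus: payoffs 1, 3, 8, 4 → best response Premium.
Turo against Premium: payoffs 7, 4, 5, 6 → best response Standard.
Mutual best responses: (Standard, Plus); (Plus, Premium).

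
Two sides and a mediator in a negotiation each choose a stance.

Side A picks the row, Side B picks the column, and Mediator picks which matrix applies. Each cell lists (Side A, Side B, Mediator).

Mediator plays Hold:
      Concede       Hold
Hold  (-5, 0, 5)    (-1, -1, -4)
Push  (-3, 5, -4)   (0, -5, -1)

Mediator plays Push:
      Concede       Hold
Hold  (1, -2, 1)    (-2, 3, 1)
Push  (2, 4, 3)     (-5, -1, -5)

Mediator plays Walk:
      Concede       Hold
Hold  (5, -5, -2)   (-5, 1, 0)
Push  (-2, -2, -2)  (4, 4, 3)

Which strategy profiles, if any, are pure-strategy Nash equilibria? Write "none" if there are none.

(Hold, Hold, Push), (Push, Concede, Push), (Push, Hold, Walk)

Side A against (Concede, Hold): payoffs -5, -3 → best response Push.
Side A against (Concede, Push): payoffs 1, 2 → best response Push.
Side A against (Concede, Walk): payoffs 5, -2 → best response Hold.
Side A against (Hold, Hold): payoffs -1, 0 → best response Push.
Side A against (Hold, Push): payoffs -2, -5 → best response Hold.
Side A against (Hold, Walk): payoffs -5, 4 → best response Push.
Side B against (Hold, Hold): payoffs 0, -1 → best response Concede.
Side B against (Hold, Push): payoffs -2, 3 → best response Hold.
Side B against (Hold, Walk): payoffs -5, 1 → best response Hold.
Side B against (Push, Hold): payoffs 5, -5 → best response Concede.
Side B against (Push, Push): payoffs 4, -1 → best response Concede.
Side B against (Push, Walk): payoffs -2, 4 → best response Hold.
Mediator against (Hold, Concede): payoffs 5, 1, -2 → best response Hold.
Mediator against (Hold, Hold): payoffs -4, 1, 0 → best response Push.
Mediator against (Push, Concede): payoffs -4, 3, -2 → best response Push.
Mediator against (Push, Hold): payoffs -1, -5, 3 → best response Walk.
Mutual best responses: (Hold, Hold, Push); (Push, Concede, Push); (Push, Hold, Walk).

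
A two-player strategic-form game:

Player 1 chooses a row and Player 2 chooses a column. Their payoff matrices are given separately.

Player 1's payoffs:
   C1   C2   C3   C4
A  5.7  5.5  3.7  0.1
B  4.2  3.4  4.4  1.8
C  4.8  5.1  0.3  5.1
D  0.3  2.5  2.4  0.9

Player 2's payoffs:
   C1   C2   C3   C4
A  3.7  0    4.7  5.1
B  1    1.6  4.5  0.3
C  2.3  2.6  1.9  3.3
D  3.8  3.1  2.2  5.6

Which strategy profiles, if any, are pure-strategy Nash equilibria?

Mark each player's best response to every combination of opponents' strategies; a profile where every player is best-responding is a pure Nash equilibrium.
Player 1 against C1: payoffs 5.7, 4.2, 4.8, 0.3 → best response A.
Player 1 against C2: payoffs 5.5, 3.4, 5.1, 2.5 → best response A.
Player 1 against C3: payoffs 3.7, 4.4, 0.3, 2.4 → best response B.
Player 1 against C4: payoffs 0.1, 1.8, 5.1, 0.9 → best response C.
Player 2 against A: payoffs 3.7, 0, 4.7, 5.1 → best response C4.
Player 2 against B: payoffs 1, 1.6, 4.5, 0.3 → best response C3.
Player 2 against C: payoffs 2.3, 2.6, 1.9, 3.3 → best response C4.
Player 2 against D: payoffs 3.8, 3.1, 2.2, 5.6 → best response C4.
Mutual best responses: (B, C3); (C, C4).

(B, C3) and (C, C4)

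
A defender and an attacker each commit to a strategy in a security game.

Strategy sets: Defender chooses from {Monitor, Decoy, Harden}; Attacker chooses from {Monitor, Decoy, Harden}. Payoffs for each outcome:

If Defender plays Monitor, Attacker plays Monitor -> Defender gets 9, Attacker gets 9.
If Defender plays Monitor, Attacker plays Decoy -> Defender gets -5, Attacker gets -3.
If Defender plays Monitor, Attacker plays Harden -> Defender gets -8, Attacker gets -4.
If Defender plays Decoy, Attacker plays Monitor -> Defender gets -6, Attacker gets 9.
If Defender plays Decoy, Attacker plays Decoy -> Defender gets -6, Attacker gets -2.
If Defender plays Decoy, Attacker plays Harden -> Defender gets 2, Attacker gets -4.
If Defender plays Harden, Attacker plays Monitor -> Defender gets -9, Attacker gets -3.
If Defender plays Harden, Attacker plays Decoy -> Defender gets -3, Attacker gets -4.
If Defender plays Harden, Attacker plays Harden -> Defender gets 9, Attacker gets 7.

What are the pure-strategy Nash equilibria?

For each strategy profile, look for a profitable unilateral deviation.
(Monitor, Monitor): Defender gets 9, best alternative -6; Attacker gets 9, best alternative -3. No profitable deviation — NE.
(Monitor, Decoy): Defender can switch to Harden (-5 → -3). Not NE.
(Monitor, Harden): Defender can switch to Decoy (-8 → 2). Not NE.
(Decoy, Monitor): Defender can switch to Monitor (-6 → 9). Not NE.
(Decoy, Decoy): Defender can switch to Monitor (-6 → -5). Not NE.
(Decoy, Harden): Defender can switch to Harden (2 → 9). Not NE.
(Harden, Monitor): Defender can switch to Monitor (-9 → 9). Not NE.
(Harden, Harden): Defender gets 9, best alternative 2; Attacker gets 7, best alternative -3. No profitable deviation — NE.
(The remaining 1 profile has a profitable deviation by the same check.)

The pure Nash equilibria are (Monitor, Monitor), (Harden, Harden).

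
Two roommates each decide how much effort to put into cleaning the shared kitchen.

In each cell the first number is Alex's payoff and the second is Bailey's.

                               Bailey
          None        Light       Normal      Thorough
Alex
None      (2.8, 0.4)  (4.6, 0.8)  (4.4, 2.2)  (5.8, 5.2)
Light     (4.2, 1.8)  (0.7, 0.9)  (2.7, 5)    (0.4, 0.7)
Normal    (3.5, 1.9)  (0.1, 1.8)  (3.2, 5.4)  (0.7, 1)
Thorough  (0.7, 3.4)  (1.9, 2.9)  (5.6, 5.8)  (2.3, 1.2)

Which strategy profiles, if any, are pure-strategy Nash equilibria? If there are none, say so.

(None, None): Alex can switch to Light (2.8 → 4.2). Not NE.
(None, Light): Bailey can switch to Normal (0.8 → 2.2). Not NE.
(None, Normal): Alex can switch to Thorough (4.4 → 5.6). Not NE.
(None, Thorough): Alex gets 5.8, best alternative 2.3; Bailey gets 5.2, best alternative 2.2. No profitable deviation — NE.
(Light, None): Bailey can switch to Normal (1.8 → 5). Not NE.
(Light, Light): Alex can switch to None (0.7 → 4.6). Not NE.
(Light, Normal): Alex can switch to None (2.7 → 4.4). Not NE.
(Light, Thorough): Alex can switch to None (0.4 → 5.8). Not NE.
(Normal, None): Alex can switch to Light (3.5 → 4.2). Not NE.
(Thorough, Normal): Alex gets 5.6, best alternative 4.4; Bailey gets 5.8, best alternative 3.4. No profitable deviation — NE.
(The remaining 6 profiles each have a profitable deviation by the same check.)

(None, Thorough), (Thorough, Normal)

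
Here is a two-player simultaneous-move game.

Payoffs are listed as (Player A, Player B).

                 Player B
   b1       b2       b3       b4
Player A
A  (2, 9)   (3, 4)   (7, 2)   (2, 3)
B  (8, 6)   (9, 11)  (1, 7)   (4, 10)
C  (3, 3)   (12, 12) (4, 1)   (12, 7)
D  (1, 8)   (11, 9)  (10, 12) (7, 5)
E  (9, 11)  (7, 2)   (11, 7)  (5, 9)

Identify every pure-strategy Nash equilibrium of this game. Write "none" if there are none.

For each strategy profile, look for a profitable unilateral deviation.
(A, b1): Player A can switch to B (2 → 8). Not NE.
(A, b2): Player A can switch to B (3 → 9). Not NE.
(A, b3): Player A can switch to D (7 → 10). Not NE.
(A, b4): Player A can switch to B (2 → 4). Not NE.
(B, b1): Player A can switch to E (8 → 9). Not NE.
(B, b2): Player A can switch to C (9 → 12). Not NE.
(C, b2): Player A gets 12, best alternative 11; Player B gets 12, best alternative 7. No profitable deviation — NE.
(E, b1): Player A gets 9, best alternative 8; Player B gets 11, best alternative 9. No profitable deviation — NE.
(The remaining 12 profiles each have a profitable deviation by the same check.)

Pure-strategy Nash equilibria: (C, b2); (E, b1)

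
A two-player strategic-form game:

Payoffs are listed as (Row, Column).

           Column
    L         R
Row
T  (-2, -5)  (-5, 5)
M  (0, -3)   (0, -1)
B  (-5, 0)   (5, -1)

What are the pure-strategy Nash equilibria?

Row against L: payoffs -2, 0, -5 → best response M.
Row against R: payoffs -5, 0, 5 → best response B.
Column against T: payoffs -5, 5 → best response R.
Column against M: payoffs -3, -1 → best response R.
Column against B: payoffs 0, -1 → best response L.
No profile is a mutual best response for all players.

No pure-strategy Nash equilibrium.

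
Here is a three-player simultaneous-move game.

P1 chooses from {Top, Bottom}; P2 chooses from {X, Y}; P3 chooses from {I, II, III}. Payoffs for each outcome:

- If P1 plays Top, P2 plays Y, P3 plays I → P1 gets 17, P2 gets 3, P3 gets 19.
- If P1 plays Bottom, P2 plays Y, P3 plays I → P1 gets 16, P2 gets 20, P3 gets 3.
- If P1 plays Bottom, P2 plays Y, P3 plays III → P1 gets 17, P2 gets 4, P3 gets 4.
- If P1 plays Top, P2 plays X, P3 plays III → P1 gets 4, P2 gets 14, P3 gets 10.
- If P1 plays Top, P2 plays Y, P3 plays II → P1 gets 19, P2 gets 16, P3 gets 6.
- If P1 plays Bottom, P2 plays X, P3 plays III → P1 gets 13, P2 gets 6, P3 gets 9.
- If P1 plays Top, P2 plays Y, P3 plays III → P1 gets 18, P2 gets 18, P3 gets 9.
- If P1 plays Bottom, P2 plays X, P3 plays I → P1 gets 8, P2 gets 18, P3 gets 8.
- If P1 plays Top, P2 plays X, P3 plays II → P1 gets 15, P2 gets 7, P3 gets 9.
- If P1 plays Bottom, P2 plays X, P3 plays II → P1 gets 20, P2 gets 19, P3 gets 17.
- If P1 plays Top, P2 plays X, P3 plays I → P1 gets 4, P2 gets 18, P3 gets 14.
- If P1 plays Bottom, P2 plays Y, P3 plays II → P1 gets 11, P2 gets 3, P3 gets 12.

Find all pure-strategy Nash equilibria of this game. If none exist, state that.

Mark each player's best response to every combination of opponents' strategies; a profile where every player is best-responding is a pure Nash equilibrium.
P1 against (X, I): payoffs 4, 8 → best response Bottom.
P1 against (X, II): payoffs 15, 20 → best response Bottom.
P1 against (X, III): payoffs 4, 13 → best response Bottom.
P1 against (Y, I): payoffs 17, 16 → best response Top.
P1 against (Y, II): payoffs 19, 11 → best response Top.
P1 against (Y, III): payoffs 18, 17 → best response Top.
P2 against (Top, I): payoffs 18, 3 → best response X.
P2 against (Top, II): payoffs 7, 16 → best response Y.
P2 against (Top, III): payoffs 14, 18 → best response Y.
P2 against (Bottom, I): payoffs 18, 20 → best response Y.
P2 against (Bottom, II): payoffs 19, 3 → best response X.
P2 against (Bottom, III): payoffs 6, 4 → best response X.
P3 against (Top, X): payoffs 14, 9, 10 → best response I.
P3 against (Top, Y): payoffs 19, 6, 9 → best response I.
P3 against (Bottom, X): payoffs 8, 17, 9 → best response II.
P3 against (Bottom, Y): payoffs 3, 12, 4 → best response II.
Mutual best responses: (Bottom, X, II).

(Bottom, X, II)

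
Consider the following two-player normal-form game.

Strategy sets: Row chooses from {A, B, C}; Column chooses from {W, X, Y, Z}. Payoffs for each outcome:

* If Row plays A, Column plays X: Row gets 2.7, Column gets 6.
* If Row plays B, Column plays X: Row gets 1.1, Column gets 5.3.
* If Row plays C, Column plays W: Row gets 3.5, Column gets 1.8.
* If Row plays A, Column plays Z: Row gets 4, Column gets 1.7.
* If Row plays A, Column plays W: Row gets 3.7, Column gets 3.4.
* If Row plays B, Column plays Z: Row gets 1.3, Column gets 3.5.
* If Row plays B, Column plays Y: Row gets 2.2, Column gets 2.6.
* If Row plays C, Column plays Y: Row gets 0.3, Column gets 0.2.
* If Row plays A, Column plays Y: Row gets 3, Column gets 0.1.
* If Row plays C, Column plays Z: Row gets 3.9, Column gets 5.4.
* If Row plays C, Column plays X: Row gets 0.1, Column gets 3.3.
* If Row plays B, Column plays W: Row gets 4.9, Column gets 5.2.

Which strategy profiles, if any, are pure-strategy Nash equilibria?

The unique pure-strategy Nash equilibrium is (A, X).

Check each profile: it is a Nash equilibrium iff no player can strictly gain by switching unilaterally.
(A, W): Row can switch to B (3.7 → 4.9). Not NE.
(A, X): Row gets 2.7, best alternative 1.1; Column gets 6, best alternative 3.4. No profitable deviation — NE.
(A, Y): Column can switch to W (0.1 → 3.4). Not NE.
(A, Z): Column can switch to W (1.7 → 3.4). Not NE.
(B, W): Column can switch to X (5.2 → 5.3). Not NE.
(B, X): Row can switch to A (1.1 → 2.7). Not NE.
(B, Y): Row can switch to A (2.2 → 3). Not NE.
(The remaining 5 profiles each have a profitable deviation by the same check.)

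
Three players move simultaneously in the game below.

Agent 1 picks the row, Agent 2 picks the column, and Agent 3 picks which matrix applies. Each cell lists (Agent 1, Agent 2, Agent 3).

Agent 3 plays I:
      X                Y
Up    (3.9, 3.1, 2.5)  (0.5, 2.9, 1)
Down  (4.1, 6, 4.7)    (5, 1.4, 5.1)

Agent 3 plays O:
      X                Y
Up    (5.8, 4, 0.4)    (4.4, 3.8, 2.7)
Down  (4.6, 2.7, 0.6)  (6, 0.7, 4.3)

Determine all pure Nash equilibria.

Agent 1 against (X, I): payoffs 3.9, 4.1 → best response Down.
Agent 1 against (X, O): payoffs 5.8, 4.6 → best response Up.
Agent 1 against (Y, I): payoffs 0.5, 5 → best response Down.
Agent 1 against (Y, O): payoffs 4.4, 6 → best response Down.
Agent 2 against (Up, I): payoffs 3.1, 2.9 → best response X.
Agent 2 against (Up, O): payoffs 4, 3.8 → best response X.
Agent 2 against (Down, I): payoffs 6, 1.4 → best response X.
Agent 2 against (Down, O): payoffs 2.7, 0.7 → best response X.
Agent 3 against (Up, X): payoffs 2.5, 0.4 → best response I.
Agent 3 against (Up, Y): payoffs 1, 2.7 → best response O.
Agent 3 against (Down, X): payoffs 4.7, 0.6 → best response I.
Agent 3 against (Down, Y): payoffs 5.1, 4.3 → best response I.
Mutual best responses: (Down, X, I).

(Down, X, I)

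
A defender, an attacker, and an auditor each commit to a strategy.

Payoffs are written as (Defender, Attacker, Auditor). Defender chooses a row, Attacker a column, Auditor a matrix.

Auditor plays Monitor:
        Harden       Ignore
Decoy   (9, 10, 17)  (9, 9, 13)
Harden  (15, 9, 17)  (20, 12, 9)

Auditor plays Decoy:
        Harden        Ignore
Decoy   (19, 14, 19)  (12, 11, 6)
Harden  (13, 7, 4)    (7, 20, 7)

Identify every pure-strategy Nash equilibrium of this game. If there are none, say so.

(Decoy, Harden, Decoy), (Harden, Ignore, Monitor)

Defender against (Harden, Monitor): payoffs 9, 15 → best response Harden.
Defender against (Harden, Decoy): payoffs 19, 13 → best response Decoy.
Defender against (Ignore, Monitor): payoffs 9, 20 → best response Harden.
Defender against (Ignore, Decoy): payoffs 12, 7 → best response Decoy.
Attacker against (Decoy, Monitor): payoffs 10, 9 → best response Harden.
Attacker against (Decoy, Decoy): payoffs 14, 11 → best response Harden.
Attacker against (Harden, Monitor): payoffs 9, 12 → best response Ignore.
Attacker against (Harden, Decoy): payoffs 7, 20 → best response Ignore.
Auditor against (Decoy, Harden): payoffs 17, 19 → best response Decoy.
Auditor against (Decoy, Ignore): payoffs 13, 6 → best response Monitor.
Auditor against (Harden, Harden): payoffs 17, 4 → best response Monitor.
Auditor against (Harden, Ignore): payoffs 9, 7 → best response Monitor.
Mutual best responses: (Decoy, Harden, Decoy); (Harden, Ignore, Monitor).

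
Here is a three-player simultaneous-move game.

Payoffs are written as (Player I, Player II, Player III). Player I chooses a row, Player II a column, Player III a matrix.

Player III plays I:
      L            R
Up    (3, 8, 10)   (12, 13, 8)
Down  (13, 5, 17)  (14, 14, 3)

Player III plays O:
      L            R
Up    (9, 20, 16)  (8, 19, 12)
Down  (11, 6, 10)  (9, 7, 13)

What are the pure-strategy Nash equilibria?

The unique pure-strategy Nash equilibrium is (Down, R, O).

Player I against (L, I): payoffs 3, 13 → best response Down.
Player I against (L, O): payoffs 9, 11 → best response Down.
Player I against (R, I): payoffs 12, 14 → best response Down.
Player I against (R, O): payoffs 8, 9 → best response Down.
Player II against (Up, I): payoffs 8, 13 → best response R.
Player II against (Up, O): payoffs 20, 19 → best response L.
Player II against (Down, I): payoffs 5, 14 → best response R.
Player II against (Down, O): payoffs 6, 7 → best response R.
Player III against (Up, L): payoffs 10, 16 → best response O.
Player III against (Up, R): payoffs 8, 12 → best response O.
Player III against (Down, L): payoffs 17, 10 → best response I.
Player III against (Down, R): payoffs 3, 13 → best response O.
Mutual best responses: (Down, R, O).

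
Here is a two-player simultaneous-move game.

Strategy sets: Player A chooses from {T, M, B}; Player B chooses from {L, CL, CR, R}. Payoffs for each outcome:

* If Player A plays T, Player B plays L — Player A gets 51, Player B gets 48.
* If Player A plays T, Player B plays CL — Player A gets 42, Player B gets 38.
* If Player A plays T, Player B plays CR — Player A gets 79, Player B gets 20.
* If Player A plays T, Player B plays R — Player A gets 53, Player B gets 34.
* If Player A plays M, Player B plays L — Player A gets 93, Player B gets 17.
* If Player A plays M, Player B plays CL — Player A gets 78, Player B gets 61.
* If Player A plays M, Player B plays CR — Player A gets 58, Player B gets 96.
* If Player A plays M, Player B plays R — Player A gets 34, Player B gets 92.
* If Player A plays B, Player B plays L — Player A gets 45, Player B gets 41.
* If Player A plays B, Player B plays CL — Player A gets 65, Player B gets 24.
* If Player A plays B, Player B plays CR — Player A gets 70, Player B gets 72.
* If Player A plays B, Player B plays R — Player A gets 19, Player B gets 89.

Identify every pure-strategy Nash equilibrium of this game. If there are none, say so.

For each player, find the best response to each opponent profile; mutual best responses are the pure NE.
Player A against L: payoffs 51, 93, 45 → best response M.
Player A against CL: payoffs 42, 78, 65 → best response M.
Player A against CR: payoffs 79, 58, 70 → best response T.
Player A against R: payoffs 53, 34, 19 → best response T.
Player B against T: payoffs 48, 38, 20, 34 → best response L.
Player B against M: payoffs 17, 61, 96, 92 → best response CR.
Player B against B: payoffs 41, 24, 72, 89 → best response R.
No profile is a mutual best response for all players.

This game has no pure Nash equilibrium.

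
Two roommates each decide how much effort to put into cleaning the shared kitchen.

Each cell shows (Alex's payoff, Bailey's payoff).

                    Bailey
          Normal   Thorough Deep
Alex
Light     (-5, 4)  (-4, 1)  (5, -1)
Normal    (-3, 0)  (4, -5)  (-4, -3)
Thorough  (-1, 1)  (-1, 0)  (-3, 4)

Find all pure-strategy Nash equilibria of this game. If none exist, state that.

This game has no pure Nash equilibrium.

Alex against Normal: payoffs -5, -3, -1 → best response Thorough.
Alex against Thorough: payoffs -4, 4, -1 → best response Normal.
Alex against Deep: payoffs 5, -4, -3 → best response Light.
Bailey against Light: payoffs 4, 1, -1 → best response Normal.
Bailey against Normal: payoffs 0, -5, -3 → best response Normal.
Bailey against Thorough: payoffs 1, 0, 4 → best response Deep.
No profile is a mutual best response for all players.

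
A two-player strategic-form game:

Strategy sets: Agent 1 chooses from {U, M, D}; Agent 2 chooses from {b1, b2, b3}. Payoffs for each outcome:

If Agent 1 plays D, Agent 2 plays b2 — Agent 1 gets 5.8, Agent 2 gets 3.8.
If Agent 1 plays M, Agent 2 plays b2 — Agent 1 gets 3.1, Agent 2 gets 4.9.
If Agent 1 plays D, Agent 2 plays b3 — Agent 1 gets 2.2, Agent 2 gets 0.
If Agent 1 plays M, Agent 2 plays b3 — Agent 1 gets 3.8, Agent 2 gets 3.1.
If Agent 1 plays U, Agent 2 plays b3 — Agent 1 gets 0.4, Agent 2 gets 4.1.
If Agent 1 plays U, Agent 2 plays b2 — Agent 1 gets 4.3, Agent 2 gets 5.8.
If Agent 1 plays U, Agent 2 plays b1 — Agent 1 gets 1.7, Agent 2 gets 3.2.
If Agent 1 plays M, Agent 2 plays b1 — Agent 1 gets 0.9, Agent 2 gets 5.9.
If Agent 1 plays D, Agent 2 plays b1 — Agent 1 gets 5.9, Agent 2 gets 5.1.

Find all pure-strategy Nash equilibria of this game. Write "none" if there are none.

(D, b1)

(U, b1): Agent 1 can switch to D (1.7 → 5.9). Not NE.
(U, b2): Agent 1 can switch to D (4.3 → 5.8). Not NE.
(U, b3): Agent 1 can switch to M (0.4 → 3.8). Not NE.
(M, b1): Agent 1 can switch to U (0.9 → 1.7). Not NE.
(M, b2): Agent 1 can switch to U (3.1 → 4.3). Not NE.
(M, b3): Agent 2 can switch to b1 (3.1 → 5.9). Not NE.
(D, b1): Agent 1 gets 5.9, best alternative 1.7; Agent 2 gets 5.1, best alternative 3.8. No profitable deviation — NE.
(The remaining 2 profiles each have a profitable deviation by the same check.)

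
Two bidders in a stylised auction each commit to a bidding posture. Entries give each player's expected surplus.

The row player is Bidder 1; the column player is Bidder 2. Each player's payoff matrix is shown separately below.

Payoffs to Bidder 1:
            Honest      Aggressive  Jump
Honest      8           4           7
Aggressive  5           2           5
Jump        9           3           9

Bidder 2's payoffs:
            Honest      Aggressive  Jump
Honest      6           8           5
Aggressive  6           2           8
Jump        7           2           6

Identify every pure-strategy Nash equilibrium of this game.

Pure-strategy Nash equilibria: (Honest, Aggressive), (Jump, Honest)

Mark each player's best response to every combination of opponents' strategies; a profile where every player is best-responding is a pure Nash equilibrium.
Bidder 1 against Honest: payoffs 8, 5, 9 → best response Jump.
Bidder 1 against Aggressive: payoffs 4, 2, 3 → best response Honest.
Bidder 1 against Jump: payoffs 7, 5, 9 → best response Jump.
Bidder 2 against Honest: payoffs 6, 8, 5 → best response Aggressive.
Bidder 2 against Aggressive: payoffs 6, 2, 8 → best response Jump.
Bidder 2 against Jump: payoffs 7, 2, 6 → best response Honest.
Mutual best responses: (Honest, Aggressive); (Jump, Honest).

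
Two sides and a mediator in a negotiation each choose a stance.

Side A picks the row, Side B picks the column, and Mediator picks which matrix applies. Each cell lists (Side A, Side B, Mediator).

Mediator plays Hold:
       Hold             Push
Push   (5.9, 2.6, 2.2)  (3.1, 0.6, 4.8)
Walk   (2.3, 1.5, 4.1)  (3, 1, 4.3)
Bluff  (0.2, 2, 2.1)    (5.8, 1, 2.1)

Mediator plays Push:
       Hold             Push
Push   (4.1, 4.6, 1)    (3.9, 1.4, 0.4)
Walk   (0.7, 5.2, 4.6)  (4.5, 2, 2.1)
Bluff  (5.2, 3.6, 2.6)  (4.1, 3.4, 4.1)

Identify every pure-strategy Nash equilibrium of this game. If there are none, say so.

(Push, Hold, Hold): Side A gets 5.9, best alternative 2.3; Side B gets 2.6, best alternative 0.6; Mediator gets 2.2, best alternative 1. No profitable deviation — NE.
(Push, Hold, Push): Side A can switch to Bluff (4.1 → 5.2). Not NE.
(Push, Push, Hold): Side A can switch to Bluff (3.1 → 5.8). Not NE.
(Push, Push, Push): Side A can switch to Walk (3.9 → 4.5). Not NE.
(Walk, Hold, Hold): Side A can switch to Push (2.3 → 5.9). Not NE.
(Walk, Hold, Push): Side A can switch to Push (0.7 → 4.1). Not NE.
(Walk, Push, Hold): Side A can switch to Push (3 → 3.1). Not NE.
(Walk, Push, Push): Side B can switch to Hold (2 → 5.2). Not NE.
(Bluff, Hold, Hold): Side A can switch to Push (0.2 → 5.9). Not NE.
(Bluff, Hold, Push): Side A gets 5.2, best alternative 4.1; Side B gets 3.6, best alternative 3.4; Mediator gets 2.6, best alternative 2.1. No profitable deviation — NE.
(Bluff, Push, Hold): Side B can switch to Hold (1 → 2). Not NE.
(Bluff, Push, Push): Side A can switch to Walk (4.1 → 4.5). Not NE.

The pure Nash equilibria are (Push, Hold, Hold), (Bluff, Hold, Push).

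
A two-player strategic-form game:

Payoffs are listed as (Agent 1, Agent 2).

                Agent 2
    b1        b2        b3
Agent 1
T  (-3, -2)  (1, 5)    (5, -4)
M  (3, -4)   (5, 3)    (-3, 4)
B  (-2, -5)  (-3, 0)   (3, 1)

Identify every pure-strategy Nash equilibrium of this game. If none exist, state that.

none

Agent 1 against b1: payoffs -3, 3, -2 → best response M.
Agent 1 against b2: payoffs 1, 5, -3 → best response M.
Agent 1 against b3: payoffs 5, -3, 3 → best response T.
Agent 2 against T: payoffs -2, 5, -4 → best response b2.
Agent 2 against M: payoffs -4, 3, 4 → best response b3.
Agent 2 against B: payoffs -5, 0, 1 → best response b3.
No profile is a mutual best response for all players.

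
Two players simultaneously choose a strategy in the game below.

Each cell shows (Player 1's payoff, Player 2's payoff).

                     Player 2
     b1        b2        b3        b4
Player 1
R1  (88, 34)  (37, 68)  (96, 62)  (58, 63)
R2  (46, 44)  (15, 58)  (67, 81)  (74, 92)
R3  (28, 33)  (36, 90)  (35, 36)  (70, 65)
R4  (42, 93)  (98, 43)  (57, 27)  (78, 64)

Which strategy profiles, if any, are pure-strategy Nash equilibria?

none

(R1, b1): Player 2 can switch to b2 (34 → 68). Not NE.
(R1, b2): Player 1 can switch to R4 (37 → 98). Not NE.
(R1, b3): Player 2 can switch to b2 (62 → 68). Not NE.
(R1, b4): Player 1 can switch to R2 (58 → 74). Not NE.
(R2, b1): Player 1 can switch to R1 (46 → 88). Not NE.
(R2, b2): Player 1 can switch to R1 (15 → 37). Not NE.
(The remaining 10 profiles each have a profitable deviation by the same check.)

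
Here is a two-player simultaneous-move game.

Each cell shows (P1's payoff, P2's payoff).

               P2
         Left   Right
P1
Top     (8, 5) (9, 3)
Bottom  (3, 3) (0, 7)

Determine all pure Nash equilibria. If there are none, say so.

For each player, find the best response to each opponent profile; mutual best responses are the pure NE.
P1 against Left: payoffs 8, 3 → best response Top.
P1 against Right: payoffs 9, 0 → best response Top.
P2 against Top: payoffs 5, 3 → best response Left.
P2 against Bottom: payoffs 3, 7 → best response Right.
Mutual best responses: (Top, Left).

The unique pure-strategy Nash equilibrium is (Top, Left).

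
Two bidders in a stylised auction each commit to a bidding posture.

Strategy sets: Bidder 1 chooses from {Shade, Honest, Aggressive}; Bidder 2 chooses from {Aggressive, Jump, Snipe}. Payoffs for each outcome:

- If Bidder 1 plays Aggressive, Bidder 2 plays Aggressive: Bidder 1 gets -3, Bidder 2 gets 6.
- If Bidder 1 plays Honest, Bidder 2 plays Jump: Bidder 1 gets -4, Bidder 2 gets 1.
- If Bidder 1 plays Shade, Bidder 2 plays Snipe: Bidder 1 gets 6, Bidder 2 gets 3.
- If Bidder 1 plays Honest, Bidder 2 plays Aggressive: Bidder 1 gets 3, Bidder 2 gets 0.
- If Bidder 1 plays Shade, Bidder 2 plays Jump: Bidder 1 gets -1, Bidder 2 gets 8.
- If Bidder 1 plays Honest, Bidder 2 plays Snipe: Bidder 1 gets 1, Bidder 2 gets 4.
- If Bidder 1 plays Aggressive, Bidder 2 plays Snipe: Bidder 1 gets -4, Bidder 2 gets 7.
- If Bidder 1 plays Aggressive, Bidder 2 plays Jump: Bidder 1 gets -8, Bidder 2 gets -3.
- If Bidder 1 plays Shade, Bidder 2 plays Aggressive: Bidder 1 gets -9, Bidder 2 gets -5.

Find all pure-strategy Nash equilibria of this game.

Check each profile: it is a Nash equilibrium iff no player can strictly gain by switching unilaterally.
(Shade, Aggressive): Bidder 1 can switch to Honest (-9 → 3). Not NE.
(Shade, Jump): Bidder 1 gets -1, best alternative -4; Bidder 2 gets 8, best alternative 3. No profitable deviation — NE.
(Shade, Snipe): Bidder 2 can switch to Jump (3 → 8). Not NE.
(Honest, Aggressive): Bidder 2 can switch to Jump (0 → 1). Not NE.
(Honest, Jump): Bidder 1 can switch to Shade (-4 → -1). Not NE.
(Honest, Snipe): Bidder 1 can switch to Shade (1 → 6). Not NE.
(Aggressive, Aggressive): Bidder 1 can switch to Honest (-3 → 3). Not NE.
(Aggressive, Jump): Bidder 1 can switch to Shade (-8 → -1). Not NE.
(Aggressive, Snipe): Bidder 1 can switch to Shade (-4 → 6). Not NE.

The unique pure-strategy Nash equilibrium is (Shade, Jump).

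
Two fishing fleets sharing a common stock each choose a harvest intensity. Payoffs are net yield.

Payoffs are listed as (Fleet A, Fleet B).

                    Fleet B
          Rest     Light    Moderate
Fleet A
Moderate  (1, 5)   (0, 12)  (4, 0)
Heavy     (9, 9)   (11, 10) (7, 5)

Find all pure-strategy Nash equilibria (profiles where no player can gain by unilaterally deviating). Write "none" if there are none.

Pure NE: (Heavy, Light)

Check each profile: it is a Nash equilibrium iff no player can strictly gain by switching unilaterally.
(Moderate, Rest): Fleet A can switch to Heavy (1 → 9). Not NE.
(Moderate, Light): Fleet A can switch to Heavy (0 → 11). Not NE.
(Moderate, Moderate): Fleet A can switch to Heavy (4 → 7). Not NE.
(Heavy, Rest): Fleet B can switch to Light (9 → 10). Not NE.
(Heavy, Light): Fleet A gets 11, best alternative 0; Fleet B gets 10, best alternative 9. No profitable deviation — NE.
(Heavy, Moderate): Fleet B can switch to Rest (5 → 9). Not NE.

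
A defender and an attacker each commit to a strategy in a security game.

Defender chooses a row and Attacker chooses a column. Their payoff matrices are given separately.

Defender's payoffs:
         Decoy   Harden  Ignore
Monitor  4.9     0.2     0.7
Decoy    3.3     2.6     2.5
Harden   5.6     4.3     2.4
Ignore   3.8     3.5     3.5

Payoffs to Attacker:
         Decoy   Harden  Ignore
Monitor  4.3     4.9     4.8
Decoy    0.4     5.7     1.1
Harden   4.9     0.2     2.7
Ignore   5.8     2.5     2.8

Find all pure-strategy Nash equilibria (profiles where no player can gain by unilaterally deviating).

Mark each player's best response to every combination of opponents' strategies; a profile where every player is best-responding is a pure Nash equilibrium.
Defender against Decoy: payoffs 4.9, 3.3, 5.6, 3.8 → best response Harden.
Defender against Harden: payoffs 0.2, 2.6, 4.3, 3.5 → best response Harden.
Defender against Ignore: payoffs 0.7, 2.5, 2.4, 3.5 → best response Ignore.
Attacker against Monitor: payoffs 4.3, 4.9, 4.8 → best response Harden.
Attacker against Decoy: payoffs 0.4, 5.7, 1.1 → best response Harden.
Attacker against Harden: payoffs 4.9, 0.2, 2.7 → best response Decoy.
Attacker against Ignore: payoffs 5.8, 2.5, 2.8 → best response Decoy.
Mutual best responses: (Harden, Decoy).

Pure NE: (Harden, Decoy)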